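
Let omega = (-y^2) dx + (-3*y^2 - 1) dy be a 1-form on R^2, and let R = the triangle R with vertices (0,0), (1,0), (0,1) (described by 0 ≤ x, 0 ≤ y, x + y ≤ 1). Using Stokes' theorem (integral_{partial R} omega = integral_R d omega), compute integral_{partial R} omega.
integral_(partial R) omega = 1/3

Stokes: integral_partial_R omega = integral_R d omega with d omega = (∂Q/∂x - ∂P/∂y) dx ∧ dy.
  ∂Q/∂x = 0
  ∂P/∂y = -2*y
  integrand = ∂Q/∂x - ∂P/∂y = 2*y.
Integrating over R: integral_0^1 integral_0^{1-x} (2*y) dy dx = 1/3.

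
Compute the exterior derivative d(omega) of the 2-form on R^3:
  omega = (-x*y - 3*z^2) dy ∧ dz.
d(omega) = (-y) dx ∧ dy ∧ dz

For a 2-form omega = sum_{i<j} g_{ij} dx_i ∧ dx_j, the exterior derivative is
  d(omega) = sum_{i<j} d(g_{ij}) ∧ dx_i ∧ dx_j = sum_{i<j, k} (∂g_{ij}/∂x_k) dx_k ∧ dx_i ∧ dx_j.
Expand each term, using dx_k ∧ dx_i ∧ dx_j = sgn(permutation) dx_{(a)} ∧ dx_{(b)} ∧ dx_{(c)} with (a < b < c) sorted:
  d(-x*y - 3*z^2) includes (∂/∂x)(-x*y - 3*z^2) dx = (-y) dx, which multiplied by dy ∧ dz gives (-y) dx ∧ dy ∧ dz
Collecting like 3-forms: d(omega) = (-y) dx ∧ dy ∧ dz.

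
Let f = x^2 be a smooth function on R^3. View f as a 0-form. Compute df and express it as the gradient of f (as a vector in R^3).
df = (2*x) dx + (0) dy + (0) dz; grad f = (2*x, 0, 0)

For a 0-form f, d f = (∂f/∂x) dx + (∂f/∂y) dy + (∂f/∂z) dz. The components of the vector representation are exactly the entries of grad f in Cartesian coordinates:
  ∂f/∂x = 2*x
  ∂f/∂y = 0
  ∂f/∂z = 0.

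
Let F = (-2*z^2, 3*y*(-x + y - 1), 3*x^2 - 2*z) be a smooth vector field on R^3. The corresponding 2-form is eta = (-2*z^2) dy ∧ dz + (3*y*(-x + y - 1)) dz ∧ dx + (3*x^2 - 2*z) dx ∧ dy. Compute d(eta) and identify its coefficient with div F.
d(eta) = (-3*x + 6*y - 5) dx ∧ dy ∧ dz; div F = -3*x + 6*y - 5

For a 2-form in R^3 of the form above, applying d gives a 3-form with coefficient ∂P/∂x + ∂Q/∂y + ∂R/∂z:
  ∂P/∂x = 0
  ∂Q/∂y = -3*x + 6*y - 3
  ∂R/∂z = -2
Sum = -3*x + 6*y - 5, which is exactly div F.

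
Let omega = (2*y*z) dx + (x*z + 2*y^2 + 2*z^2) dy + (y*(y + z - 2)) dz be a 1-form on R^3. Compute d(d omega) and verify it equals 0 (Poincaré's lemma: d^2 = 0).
d(d omega) = 0

Step 1: d omega = sum_{i<j} (∂f_j/∂x_i - ∂f_i/∂x_j) dx_i ∧ dx_j:
  coeff of dx ∧ dy: -z
  coeff of dx ∧ dz: -2*y
  coeff of dy ∧ dz: -x + 2*y - 3*z - 2
Step 2: Apply d again to each 2-form coefficient. The only possible 3-form in R^3 is dx ∧ dy ∧ dz, with coefficient
  ∂(coeff of dy∧dz)/∂x - ∂(coeff of dx∧dz)/∂y + ∂(coeff of dx∧dy)/∂z
  = ∂/∂x (-x + 2*y - 3*z - 2) - ∂/∂y (-2*y) + ∂/∂z (-z).
Each of these terms simplifies to sums of mixed partials that cancel in pairs. The result is 0 (by equality of mixed partials for smooth functions — Schwarz / Clairaut).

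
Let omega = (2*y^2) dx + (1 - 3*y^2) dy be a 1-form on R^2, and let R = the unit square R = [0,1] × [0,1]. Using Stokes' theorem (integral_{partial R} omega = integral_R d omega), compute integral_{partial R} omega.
integral_(partial R) omega = -2

Stokes: integral_partial_R omega = integral_R d omega with d omega = (∂Q/∂x - ∂P/∂y) dx ∧ dy.
  ∂Q/∂x = 0
  ∂P/∂y = 4*y
  integrand = ∂Q/∂x - ∂P/∂y = -4*y.
Integrating over R: integral_0^1 integral_0^1 (-4*y) dx dy = -2.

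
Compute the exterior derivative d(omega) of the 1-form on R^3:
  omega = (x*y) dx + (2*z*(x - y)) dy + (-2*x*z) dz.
d(omega) = (-x + 2*z) dx ∧ dy + (-2*z) dx ∧ dz + (-2*x + 2*y) dy ∧ dz

For a 1-form omega = sum_i f_i dx_i, the exterior derivative is
  d(omega) = sum_{i < j} (∂f_j/∂x_i - ∂f_i/∂x_j) dx_i ∧ dx_j.
  coefficient of dx ∧ dy: ∂f_2/∂x - ∂f_1/∂y = ∂(2*z*(x - y))/∂x - ∂(x*y)/∂y = -x + 2*z
  coefficient of dx ∧ dz: ∂f_3/∂x - ∂f_1/∂z = ∂(-2*x*z)/∂x - ∂(x*y)/∂z = -2*z
  coefficient of dy ∧ dz: ∂f_3/∂y - ∂f_2/∂z = ∂(-2*x*z)/∂y - ∂(2*z*(x - y))/∂z = -2*x + 2*y
Assembling: d(omega) = (-x + 2*z) dx ∧ dy + (-2*z) dx ∧ dz + (-2*x + 2*y) dy ∧ dz.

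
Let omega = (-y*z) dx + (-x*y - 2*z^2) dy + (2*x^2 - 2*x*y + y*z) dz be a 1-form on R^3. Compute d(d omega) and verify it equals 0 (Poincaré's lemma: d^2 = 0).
d(d omega) = 0

Step 1: d omega = sum_{i<j} (∂f_j/∂x_i - ∂f_i/∂x_j) dx_i ∧ dx_j:
  coeff of dx ∧ dy: -y + z
  coeff of dx ∧ dz: 4*x - y
  coeff of dy ∧ dz: -2*x + 5*z
Step 2: Apply d again to each 2-form coefficient. The only possible 3-form in R^3 is dx ∧ dy ∧ dz, with coefficient
  ∂(coeff of dy∧dz)/∂x - ∂(coeff of dx∧dz)/∂y + ∂(coeff of dx∧dy)/∂z
  = ∂/∂x (-2*x + 5*z) - ∂/∂y (4*x - y) + ∂/∂z (-y + z).
Each of these terms simplifies to sums of mixed partials that cancel in pairs. The result is 0 (by equality of mixed partials for smooth functions — Schwarz / Clairaut).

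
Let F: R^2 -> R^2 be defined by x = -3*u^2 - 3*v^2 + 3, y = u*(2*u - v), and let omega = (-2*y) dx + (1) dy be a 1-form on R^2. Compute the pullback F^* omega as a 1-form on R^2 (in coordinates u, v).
F^* omega = (24*u^3 - 12*u^2*v + 4*u - v) du + (u*(24*u*v - 12*v^2 - 1)) dv

Using F^*(f dg) = (f ∘ F) d(g ∘ F), substitute each coordinate x_i by F_i(u, v) in f_i, and replace dx_i by d F_i = (∂F_i/∂u) du + (∂F_i/∂v) dv.
  For the x component: f_1(F) = 2*u*(-2*u + v); d F_1 = (-6*u) du + (-6*v) dv
  For the y component: f_2(F) = 1; d F_2 = (4*u - v) du + (-u) dv
Combining and collecting du, dv coefficients:
  coeff of du: 24*u^3 - 12*u^2*v + 4*u - v
  coeff of dv: u*(24*u*v - 12*v^2 - 1)
F^* omega = (24*u^3 - 12*u^2*v + 4*u - v) du + (u*(24*u*v - 12*v^2 - 1)) dv.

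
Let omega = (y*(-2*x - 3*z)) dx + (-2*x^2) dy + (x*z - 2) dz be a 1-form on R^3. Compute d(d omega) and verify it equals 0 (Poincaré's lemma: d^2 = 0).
d(d omega) = 0

Step 1: d omega = sum_{i<j} (∂f_j/∂x_i - ∂f_i/∂x_j) dx_i ∧ dx_j:
  coeff of dx ∧ dy: -2*x + 3*z
  coeff of dx ∧ dz: 3*y + z
  coeff of dy ∧ dz: 0
Step 2: Apply d again to each 2-form coefficient. The only possible 3-form in R^3 is dx ∧ dy ∧ dz, with coefficient
  ∂(coeff of dy∧dz)/∂x - ∂(coeff of dx∧dz)/∂y + ∂(coeff of dx∧dy)/∂z
  = ∂/∂x (0) - ∂/∂y (3*y + z) + ∂/∂z (-2*x + 3*z).
Each of these terms simplifies to sums of mixed partials that cancel in pairs. The result is 0 (by equality of mixed partials for smooth functions — Schwarz / Clairaut).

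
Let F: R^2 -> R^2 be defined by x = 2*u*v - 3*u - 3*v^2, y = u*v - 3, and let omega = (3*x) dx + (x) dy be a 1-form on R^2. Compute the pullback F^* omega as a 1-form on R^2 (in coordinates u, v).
F^* omega = (14*u*v^2 - 39*u*v + 27*u - 21*v^3 + 27*v^2) du + (14*u^2*v - 21*u^2 - 57*u*v^2 + 54*u*v + 54*v^3) dv

Using F^*(f dg) = (f ∘ F) d(g ∘ F), substitute each coordinate x_i by F_i(u, v) in f_i, and replace dx_i by d F_i = (∂F_i/∂u) du + (∂F_i/∂v) dv.
  For the x component: f_1(F) = 6*u*v - 9*u - 9*v^2; d F_1 = (2*v - 3) du + (2*u - 6*v) dv
  For the y component: f_2(F) = 2*u*v - 3*u - 3*v^2; d F_2 = (v) du + (u) dv
Combining and collecting du, dv coefficients:
  coeff of du: 14*u*v^2 - 39*u*v + 27*u - 21*v^3 + 27*v^2
  coeff of dv: 14*u^2*v - 21*u^2 - 57*u*v^2 + 54*u*v + 54*v^3
F^* omega = (14*u*v^2 - 39*u*v + 27*u - 21*v^3 + 27*v^2) du + (14*u^2*v - 21*u^2 - 57*u*v^2 + 54*u*v + 54*v^3) dv.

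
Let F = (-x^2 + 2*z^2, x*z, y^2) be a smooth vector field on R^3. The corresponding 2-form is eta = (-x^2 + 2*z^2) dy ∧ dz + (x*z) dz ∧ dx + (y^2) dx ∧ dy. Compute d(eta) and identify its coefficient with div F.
d(eta) = (-2*x) dx ∧ dy ∧ dz; div F = -2*x

For a 2-form in R^3 of the form above, applying d gives a 3-form with coefficient ∂P/∂x + ∂Q/∂y + ∂R/∂z:
  ∂P/∂x = -2*x
  ∂Q/∂y = 0
  ∂R/∂z = 0
Sum = -2*x, which is exactly div F.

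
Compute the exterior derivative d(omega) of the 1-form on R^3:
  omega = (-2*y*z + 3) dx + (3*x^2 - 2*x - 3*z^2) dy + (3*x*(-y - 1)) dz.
d(omega) = (6*x + 2*z - 2) dx ∧ dy + (-y - 3) dx ∧ dz + (-3*x + 6*z) dy ∧ dz

For a 1-form omega = sum_i f_i dx_i, the exterior derivative is
  d(omega) = sum_{i < j} (∂f_j/∂x_i - ∂f_i/∂x_j) dx_i ∧ dx_j.
  coefficient of dx ∧ dy: ∂f_2/∂x - ∂f_1/∂y = ∂(3*x^2 - 2*x - 3*z^2)/∂x - ∂(-2*y*z + 3)/∂y = 6*x + 2*z - 2
  coefficient of dx ∧ dz: ∂f_3/∂x - ∂f_1/∂z = ∂(3*x*(-y - 1))/∂x - ∂(-2*y*z + 3)/∂z = -y - 3
  coefficient of dy ∧ dz: ∂f_3/∂y - ∂f_2/∂z = ∂(3*x*(-y - 1))/∂y - ∂(3*x^2 - 2*x - 3*z^2)/∂z = -3*x + 6*z
Assembling: d(omega) = (6*x + 2*z - 2) dx ∧ dy + (-y - 3) dx ∧ dz + (-3*x + 6*z) dy ∧ dz.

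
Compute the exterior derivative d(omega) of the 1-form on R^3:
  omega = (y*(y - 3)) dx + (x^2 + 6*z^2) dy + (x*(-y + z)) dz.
d(omega) = (2*x - 2*y + 3) dx ∧ dy + (-y + z) dx ∧ dz + (-x - 12*z) dy ∧ dz

For a 1-form omega = sum_i f_i dx_i, the exterior derivative is
  d(omega) = sum_{i < j} (∂f_j/∂x_i - ∂f_i/∂x_j) dx_i ∧ dx_j.
  coefficient of dx ∧ dy: ∂f_2/∂x - ∂f_1/∂y = ∂(x^2 + 6*z^2)/∂x - ∂(y*(y - 3))/∂y = 2*x - 2*y + 3
  coefficient of dx ∧ dz: ∂f_3/∂x - ∂f_1/∂z = ∂(x*(-y + z))/∂x - ∂(y*(y - 3))/∂z = -y + z
  coefficient of dy ∧ dz: ∂f_3/∂y - ∂f_2/∂z = ∂(x*(-y + z))/∂y - ∂(x^2 + 6*z^2)/∂z = -x - 12*z
Assembling: d(omega) = (2*x - 2*y + 3) dx ∧ dy + (-y + z) dx ∧ dz + (-x - 12*z) dy ∧ dz.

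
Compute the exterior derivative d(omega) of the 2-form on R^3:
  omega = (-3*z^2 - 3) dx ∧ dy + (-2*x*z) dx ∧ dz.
d(omega) = (-6*z) dx ∧ dy ∧ dz

For a 2-form omega = sum_{i<j} g_{ij} dx_i ∧ dx_j, the exterior derivative is
  d(omega) = sum_{i<j} d(g_{ij}) ∧ dx_i ∧ dx_j = sum_{i<j, k} (∂g_{ij}/∂x_k) dx_k ∧ dx_i ∧ dx_j.
Expand each term, using dx_k ∧ dx_i ∧ dx_j = sgn(permutation) dx_{(a)} ∧ dx_{(b)} ∧ dx_{(c)} with (a < b < c) sorted:
  d(-3*z^2 - 3) includes (∂/∂z)(-3*z^2 - 3) dz = (-6*z) dz, which multiplied by dx ∧ dy gives (-6*z) dx ∧ dy ∧ dz
Collecting like 3-forms: d(omega) = (-6*z) dx ∧ dy ∧ dz.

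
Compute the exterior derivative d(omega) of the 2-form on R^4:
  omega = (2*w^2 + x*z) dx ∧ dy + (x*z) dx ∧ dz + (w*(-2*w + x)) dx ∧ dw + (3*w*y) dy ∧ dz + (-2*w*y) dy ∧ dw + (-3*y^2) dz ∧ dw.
d(omega) = (x) dx ∧ dy ∧ dz + (4*w) dx ∧ dy ∧ dw + (-3*y) dy ∧ dz ∧ dw

For a 2-form omega = sum_{i<j} g_{ij} dx_i ∧ dx_j, the exterior derivative is
  d(omega) = sum_{i<j} d(g_{ij}) ∧ dx_i ∧ dx_j = sum_{i<j, k} (∂g_{ij}/∂x_k) dx_k ∧ dx_i ∧ dx_j.
Expand each term, using dx_k ∧ dx_i ∧ dx_j = sgn(permutation) dx_{(a)} ∧ dx_{(b)} ∧ dx_{(c)} with (a < b < c) sorted:
  d(2*w^2 + x*z) includes (∂/∂z)(2*w^2 + x*z) dz = (x) dz, which multiplied by dx ∧ dy gives (x) dx ∧ dy ∧ dz
  d(2*w^2 + x*z) includes (∂/∂w)(2*w^2 + x*z) dw = (4*w) dw, which multiplied by dx ∧ dy gives (4*w) dx ∧ dy ∧ dw
  d(3*w*y) includes (∂/∂w)(3*w*y) dw = (3*y) dw, which multiplied by dy ∧ dz gives (3*y) dy ∧ dz ∧ dw
  d(-3*y^2) includes (∂/∂y)(-3*y^2) dy = (-6*y) dy, which multiplied by dz ∧ dw gives (-6*y) dy ∧ dz ∧ dw
Collecting like 3-forms: d(omega) = (x) dx ∧ dy ∧ dz + (4*w) dx ∧ dy ∧ dw + (-3*y) dy ∧ dz ∧ dw.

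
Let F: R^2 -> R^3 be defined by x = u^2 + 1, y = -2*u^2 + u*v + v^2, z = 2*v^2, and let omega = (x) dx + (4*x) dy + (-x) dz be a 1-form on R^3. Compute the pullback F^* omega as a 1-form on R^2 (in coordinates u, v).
F^* omega = (-14*u^3 + 4*u^2*v - 14*u + 4*v) du + (4*u^3 + 4*u^2*v + 4*u + 4*v) dv

Using F^*(f dg) = (f ∘ F) d(g ∘ F), substitute each coordinate x_i by F_i(u, v) in f_i, and replace dx_i by d F_i = (∂F_i/∂u) du + (∂F_i/∂v) dv.
  For the x component: f_1(F) = u^2 + 1; d F_1 = (2*u) du + (0) dv
  For the y component: f_2(F) = 4*u^2 + 4; d F_2 = (-4*u + v) du + (u + 2*v) dv
  For the z component: f_3(F) = -u^2 - 1; d F_3 = (0) du + (4*v) dv
Combining and collecting du, dv coefficients:
  coeff of du: -14*u^3 + 4*u^2*v - 14*u + 4*v
  coeff of dv: 4*u^3 + 4*u^2*v + 4*u + 4*v
F^* omega = (-14*u^3 + 4*u^2*v - 14*u + 4*v) du + (4*u^3 + 4*u^2*v + 4*u + 4*v) dv.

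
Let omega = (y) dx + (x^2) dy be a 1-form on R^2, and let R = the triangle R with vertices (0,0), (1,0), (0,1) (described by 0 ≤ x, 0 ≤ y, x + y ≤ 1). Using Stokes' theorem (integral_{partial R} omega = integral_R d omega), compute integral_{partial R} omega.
integral_(partial R) omega = -1/6

Stokes: integral_partial_R omega = integral_R d omega with d omega = (∂Q/∂x - ∂P/∂y) dx ∧ dy.
  ∂Q/∂x = 2*x
  ∂P/∂y = 1
  integrand = ∂Q/∂x - ∂P/∂y = 2*x - 1.
Integrating over R: integral_0^1 integral_0^{1-x} (2*x - 1) dy dx = -1/6.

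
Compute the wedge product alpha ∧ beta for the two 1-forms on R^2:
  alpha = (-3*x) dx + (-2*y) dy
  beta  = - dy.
alpha ∧ beta = (3*x) dx ∧ dy

Distribute the wedge, using dx_i ∧ dx_j = -dx_j ∧ dx_i and dx_i ∧ dx_i = 0. For each pair (i, j) with i < j, the coefficient of dx_i ∧ dx_j in alpha ∧ beta is (alpha_i * beta_j - alpha_j * beta_i). Collecting: alpha ∧ beta = (3*x) dx ∧ dy.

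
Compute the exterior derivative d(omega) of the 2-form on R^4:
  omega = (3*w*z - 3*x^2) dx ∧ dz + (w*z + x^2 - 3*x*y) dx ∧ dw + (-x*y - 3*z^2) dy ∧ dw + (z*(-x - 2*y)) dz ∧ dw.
d(omega) = (-w + 2*z) dx ∧ dz ∧ dw + (3*x - y) dx ∧ dy ∧ dw + (4*z) dy ∧ dz ∧ dw

For a 2-form omega = sum_{i<j} g_{ij} dx_i ∧ dx_j, the exterior derivative is
  d(omega) = sum_{i<j} d(g_{ij}) ∧ dx_i ∧ dx_j = sum_{i<j, k} (∂g_{ij}/∂x_k) dx_k ∧ dx_i ∧ dx_j.
Expand each term, using dx_k ∧ dx_i ∧ dx_j = sgn(permutation) dx_{(a)} ∧ dx_{(b)} ∧ dx_{(c)} with (a < b < c) sorted:
  d(3*w*z - 3*x^2) includes (∂/∂w)(3*w*z - 3*x^2) dw = (3*z) dw, which multiplied by dx ∧ dz gives (3*z) dx ∧ dz ∧ dw
  d(w*z + x^2 - 3*x*y) includes (∂/∂y)(w*z + x^2 - 3*x*y) dy = (-3*x) dy, which multiplied by dx ∧ dw gives (3*x) dx ∧ dy ∧ dw
  d(w*z + x^2 - 3*x*y) includes (∂/∂z)(w*z + x^2 - 3*x*y) dz = (w) dz, which multiplied by dx ∧ dw gives (-w) dx ∧ dz ∧ dw
  d(-x*y - 3*z^2) includes (∂/∂x)(-x*y - 3*z^2) dx = (-y) dx, which multiplied by dy ∧ dw gives (-y) dx ∧ dy ∧ dw
  d(-x*y - 3*z^2) includes (∂/∂z)(-x*y - 3*z^2) dz = (-6*z) dz, which multiplied by dy ∧ dw gives (6*z) dy ∧ dz ∧ dw
  d(z*(-x - 2*y)) includes (∂/∂x)(z*(-x - 2*y)) dx = (-z) dx, which multiplied by dz ∧ dw gives (-z) dx ∧ dz ∧ dw
  d(z*(-x - 2*y)) includes (∂/∂y)(z*(-x - 2*y)) dy = (-2*z) dy, which multiplied by dz ∧ dw gives (-2*z) dy ∧ dz ∧ dw
Collecting like 3-forms: d(omega) = (-w + 2*z) dx ∧ dz ∧ dw + (3*x - y) dx ∧ dy ∧ dw + (4*z) dy ∧ dz ∧ dw.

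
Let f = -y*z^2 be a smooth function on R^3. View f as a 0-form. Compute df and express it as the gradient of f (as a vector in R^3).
df = (0) dx + (-z^2) dy + (-2*y*z) dz; grad f = (0, -z^2, -2*y*z)

For a 0-form f, d f = (∂f/∂x) dx + (∂f/∂y) dy + (∂f/∂z) dz. The components of the vector representation are exactly the entries of grad f in Cartesian coordinates:
  ∂f/∂x = 0
  ∂f/∂y = -z^2
  ∂f/∂z = -2*y*z.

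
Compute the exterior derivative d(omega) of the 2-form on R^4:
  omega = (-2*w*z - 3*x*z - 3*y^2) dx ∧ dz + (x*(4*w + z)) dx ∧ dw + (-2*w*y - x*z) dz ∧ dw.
d(omega) = (6*y) dx ∧ dy ∧ dz + (-x - 3*z) dx ∧ dz ∧ dw + (-2*w) dy ∧ dz ∧ dw

For a 2-form omega = sum_{i<j} g_{ij} dx_i ∧ dx_j, the exterior derivative is
  d(omega) = sum_{i<j} d(g_{ij}) ∧ dx_i ∧ dx_j = sum_{i<j, k} (∂g_{ij}/∂x_k) dx_k ∧ dx_i ∧ dx_j.
Expand each term, using dx_k ∧ dx_i ∧ dx_j = sgn(permutation) dx_{(a)} ∧ dx_{(b)} ∧ dx_{(c)} with (a < b < c) sorted:
  d(-2*w*z - 3*x*z - 3*y^2) includes (∂/∂y)(-2*w*z - 3*x*z - 3*y^2) dy = (-6*y) dy, which multiplied by dx ∧ dz gives (6*y) dx ∧ dy ∧ dz
  d(-2*w*z - 3*x*z - 3*y^2) includes (∂/∂w)(-2*w*z - 3*x*z - 3*y^2) dw = (-2*z) dw, which multiplied by dx ∧ dz gives (-2*z) dx ∧ dz ∧ dw
  d(x*(4*w + z)) includes (∂/∂z)(x*(4*w + z)) dz = (x) dz, which multiplied by dx ∧ dw gives (-x) dx ∧ dz ∧ dw
  d(-2*w*y - x*z) includes (∂/∂x)(-2*w*y - x*z) dx = (-z) dx, which multiplied by dz ∧ dw gives (-z) dx ∧ dz ∧ dw
  d(-2*w*y - x*z) includes (∂/∂y)(-2*w*y - x*z) dy = (-2*w) dy, which multiplied by dz ∧ dw gives (-2*w) dy ∧ dz ∧ dw
Collecting like 3-forms: d(omega) = (6*y) dx ∧ dy ∧ dz + (-x - 3*z) dx ∧ dz ∧ dw + (-2*w) dy ∧ dz ∧ dw.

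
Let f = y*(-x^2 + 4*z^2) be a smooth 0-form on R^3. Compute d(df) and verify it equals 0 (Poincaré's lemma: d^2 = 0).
d(df) = 0

Step 1: df = sum_i (∂f/∂x_i) dx_i = (-2*x*y) dx + (-x^2 + 4*z^2) dy + (8*y*z) dz.
Step 2: Apply d again. Using the 1-form formula, the coefficient of dx ∧ dy in d(df) is ∂^2 f/∂x ∂y - ∂^2 f/∂y ∂x = (-2*x) - (-2*x) = 0 (equality of mixed partials for smooth f).
Similarly for dx ∧ dz and dy ∧ dz — all coefficients vanish. So d(df) = 0.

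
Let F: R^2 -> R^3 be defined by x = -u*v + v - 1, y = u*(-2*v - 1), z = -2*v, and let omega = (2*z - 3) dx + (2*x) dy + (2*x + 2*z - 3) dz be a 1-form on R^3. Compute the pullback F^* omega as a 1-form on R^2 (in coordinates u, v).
F^* omega = (4*u*v^2 + 2*u*v + 5*v + 2) du + (4*u^2*v + 4*u*v + 7*u + 7) dv

Using F^*(f dg) = (f ∘ F) d(g ∘ F), substitute each coordinate x_i by F_i(u, v) in f_i, and replace dx_i by d F_i = (∂F_i/∂u) du + (∂F_i/∂v) dv.
  For the x component: f_1(F) = -4*v - 3; d F_1 = (-v) du + (1 - u) dv
  For the y component: f_2(F) = -2*u*v + 2*v - 2; d F_2 = (-2*v - 1) du + (-2*u) dv
  For the z component: f_3(F) = -2*u*v - 2*v - 5; d F_3 = (0) du + (-2) dv
Combining and collecting du, dv coefficients:
  coeff of du: 4*u*v^2 + 2*u*v + 5*v + 2
  coeff of dv: 4*u^2*v + 4*u*v + 7*u + 7
F^* omega = (4*u*v^2 + 2*u*v + 5*v + 2) du + (4*u^2*v + 4*u*v + 7*u + 7) dv.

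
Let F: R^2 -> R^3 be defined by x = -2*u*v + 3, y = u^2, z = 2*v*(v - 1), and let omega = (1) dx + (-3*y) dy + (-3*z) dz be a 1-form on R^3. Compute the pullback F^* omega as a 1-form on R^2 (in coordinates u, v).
F^* omega = (-6*u^3 - 2*v) du + (-2*u - 24*v^3 + 36*v^2 - 12*v) dv

Using F^*(f dg) = (f ∘ F) d(g ∘ F), substitute each coordinate x_i by F_i(u, v) in f_i, and replace dx_i by d F_i = (∂F_i/∂u) du + (∂F_i/∂v) dv.
  For the x component: f_1(F) = 1; d F_1 = (-2*v) du + (-2*u) dv
  For the y component: f_2(F) = -3*u^2; d F_2 = (2*u) du + (0) dv
  For the z component: f_3(F) = 6*v*(1 - v); d F_3 = (0) du + (4*v - 2) dv
Combining and collecting du, dv coefficients:
  coeff of du: -6*u^3 - 2*v
  coeff of dv: -2*u - 24*v^3 + 36*v^2 - 12*v
F^* omega = (-6*u^3 - 2*v) du + (-2*u - 24*v^3 + 36*v^2 - 12*v) dv.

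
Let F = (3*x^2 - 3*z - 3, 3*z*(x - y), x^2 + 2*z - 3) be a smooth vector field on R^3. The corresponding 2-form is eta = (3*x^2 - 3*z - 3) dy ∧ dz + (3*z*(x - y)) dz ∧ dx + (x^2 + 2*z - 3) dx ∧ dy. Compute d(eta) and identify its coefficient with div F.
d(eta) = (6*x - 3*z + 2) dx ∧ dy ∧ dz; div F = 6*x - 3*z + 2

For a 2-form in R^3 of the form above, applying d gives a 3-form with coefficient ∂P/∂x + ∂Q/∂y + ∂R/∂z:
  ∂P/∂x = 6*x
  ∂Q/∂y = -3*z
  ∂R/∂z = 2
Sum = 6*x - 3*z + 2, which is exactly div F.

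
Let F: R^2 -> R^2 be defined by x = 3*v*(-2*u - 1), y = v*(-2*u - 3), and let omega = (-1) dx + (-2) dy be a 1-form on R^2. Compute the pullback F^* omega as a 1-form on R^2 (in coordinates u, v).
F^* omega = (10*v) du + (10*u + 9) dv

Using F^*(f dg) = (f ∘ F) d(g ∘ F), substitute each coordinate x_i by F_i(u, v) in f_i, and replace dx_i by d F_i = (∂F_i/∂u) du + (∂F_i/∂v) dv.
  For the x component: f_1(F) = -1; d F_1 = (-6*v) du + (-6*u - 3) dv
  For the y component: f_2(F) = -2; d F_2 = (-2*v) du + (-2*u - 3) dv
Combining and collecting du, dv coefficients:
  coeff of du: 10*v
  coeff of dv: 10*u + 9
F^* omega = (10*v) du + (10*u + 9) dv.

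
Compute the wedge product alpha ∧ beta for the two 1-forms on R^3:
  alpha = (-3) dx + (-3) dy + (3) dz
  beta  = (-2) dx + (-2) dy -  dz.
alpha ∧ beta = (9) dx ∧ dz + (9) dy ∧ dz

Distribute the wedge, using dx_i ∧ dx_j = -dx_j ∧ dx_i and dx_i ∧ dx_i = 0. For each pair (i, j) with i < j, the coefficient of dx_i ∧ dx_j in alpha ∧ beta is (alpha_i * beta_j - alpha_j * beta_i). Collecting: alpha ∧ beta = (9) dx ∧ dz + (9) dy ∧ dz.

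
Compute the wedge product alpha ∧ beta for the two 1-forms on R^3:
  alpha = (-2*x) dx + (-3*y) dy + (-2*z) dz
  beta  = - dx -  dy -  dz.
alpha ∧ beta = (2*x - 3*y) dx ∧ dy + (2*x - 2*z) dx ∧ dz + (3*y - 2*z) dy ∧ dz

Distribute the wedge, using dx_i ∧ dx_j = -dx_j ∧ dx_i and dx_i ∧ dx_i = 0. For each pair (i, j) with i < j, the coefficient of dx_i ∧ dx_j in alpha ∧ beta is (alpha_i * beta_j - alpha_j * beta_i). Collecting: alpha ∧ beta = (2*x - 3*y) dx ∧ dy + (2*x - 2*z) dx ∧ dz + (3*y - 2*z) dy ∧ dz.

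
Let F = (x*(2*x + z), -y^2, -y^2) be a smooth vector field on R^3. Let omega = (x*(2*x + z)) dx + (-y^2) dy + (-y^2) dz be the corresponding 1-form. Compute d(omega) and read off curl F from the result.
d(omega) = (-2*y) dy ∧ dz + (x) dz ∧ dx + (0) dx ∧ dy; curl F = (-2*y, x, 0)

d omega = sum_{i<j} (∂f_j/∂x_i - ∂f_i/∂x_j) dx_i ∧ dx_j. Under the identification (dy ∧ dz, dz ∧ dx, dx ∧ dy) ↔ (e_x, e_y, e_z), the coefficients are exactly the components of curl F. Compute:
  ∂R/∂y - ∂Q/∂z = (-2*y) - (0) = -2*y
  ∂P/∂z - ∂R/∂x = (x) - (0) = x
  ∂Q/∂x - ∂P/∂y = (0) - (0) = 0.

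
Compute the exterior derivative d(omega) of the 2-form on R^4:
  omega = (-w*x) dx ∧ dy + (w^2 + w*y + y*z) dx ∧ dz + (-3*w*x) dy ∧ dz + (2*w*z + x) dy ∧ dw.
d(omega) = (1 - x) dx ∧ dy ∧ dw + (-4*w - z) dx ∧ dy ∧ dz + (2*w + y) dx ∧ dz ∧ dw + (-2*w - 3*x) dy ∧ dz ∧ dw

For a 2-form omega = sum_{i<j} g_{ij} dx_i ∧ dx_j, the exterior derivative is
  d(omega) = sum_{i<j} d(g_{ij}) ∧ dx_i ∧ dx_j = sum_{i<j, k} (∂g_{ij}/∂x_k) dx_k ∧ dx_i ∧ dx_j.
Expand each term, using dx_k ∧ dx_i ∧ dx_j = sgn(permutation) dx_{(a)} ∧ dx_{(b)} ∧ dx_{(c)} with (a < b < c) sorted:
  d(-w*x) includes (∂/∂w)(-w*x) dw = (-x) dw, which multiplied by dx ∧ dy gives (-x) dx ∧ dy ∧ dw
  d(w^2 + w*y + y*z) includes (∂/∂y)(w^2 + w*y + y*z) dy = (w + z) dy, which multiplied by dx ∧ dz gives (-w - z) dx ∧ dy ∧ dz
  d(w^2 + w*y + y*z) includes (∂/∂w)(w^2 + w*y + y*z) dw = (2*w + y) dw, which multiplied by dx ∧ dz gives (2*w + y) dx ∧ dz ∧ dw
  d(-3*w*x) includes (∂/∂x)(-3*w*x) dx = (-3*w) dx, which multiplied by dy ∧ dz gives (-3*w) dx ∧ dy ∧ dz
  d(-3*w*x) includes (∂/∂w)(-3*w*x) dw = (-3*x) dw, which multiplied by dy ∧ dz gives (-3*x) dy ∧ dz ∧ dw
  d(2*w*z + x) includes (∂/∂x)(2*w*z + x) dx = (1) dx, which multiplied by dy ∧ dw gives (1) dx ∧ dy ∧ dw
  d(2*w*z + x) includes (∂/∂z)(2*w*z + x) dz = (2*w) dz, which multiplied by dy ∧ dw gives (-2*w) dy ∧ dz ∧ dw
Collecting like 3-forms: d(omega) = (1 - x) dx ∧ dy ∧ dw + (-4*w - z) dx ∧ dy ∧ dz + (2*w + y) dx ∧ dz ∧ dw + (-2*w - 3*x) dy ∧ dz ∧ dw.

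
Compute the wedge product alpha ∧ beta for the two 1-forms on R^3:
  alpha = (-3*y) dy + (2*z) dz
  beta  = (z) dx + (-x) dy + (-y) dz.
alpha ∧ beta = (3*y*z) dx ∧ dy + (2*x*z + 3*y^2) dy ∧ dz + (-2*z^2) dx ∧ dz

Distribute the wedge, using dx_i ∧ dx_j = -dx_j ∧ dx_i and dx_i ∧ dx_i = 0. For each pair (i, j) with i < j, the coefficient of dx_i ∧ dx_j in alpha ∧ beta is (alpha_i * beta_j - alpha_j * beta_i). Collecting: alpha ∧ beta = (3*y*z) dx ∧ dy + (2*x*z + 3*y^2) dy ∧ dz + (-2*z^2) dx ∧ dz.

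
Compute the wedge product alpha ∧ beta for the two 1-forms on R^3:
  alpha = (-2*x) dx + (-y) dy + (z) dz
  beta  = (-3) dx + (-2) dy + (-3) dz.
alpha ∧ beta = (4*x - 3*y) dx ∧ dy + (6*x + 3*z) dx ∧ dz + (3*y + 2*z) dy ∧ dz

Distribute the wedge, using dx_i ∧ dx_j = -dx_j ∧ dx_i and dx_i ∧ dx_i = 0. For each pair (i, j) with i < j, the coefficient of dx_i ∧ dx_j in alpha ∧ beta is (alpha_i * beta_j - alpha_j * beta_i). Collecting: alpha ∧ beta = (4*x - 3*y) dx ∧ dy + (6*x + 3*z) dx ∧ dz + (3*y + 2*z) dy ∧ dz.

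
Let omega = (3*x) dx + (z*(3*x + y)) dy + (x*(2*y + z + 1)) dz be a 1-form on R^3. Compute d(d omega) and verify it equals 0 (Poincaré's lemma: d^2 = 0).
d(d omega) = 0

Step 1: d omega = sum_{i<j} (∂f_j/∂x_i - ∂f_i/∂x_j) dx_i ∧ dx_j:
  coeff of dx ∧ dy: 3*z
  coeff of dx ∧ dz: 2*y + z + 1
  coeff of dy ∧ dz: -x - y
Step 2: Apply d again to each 2-form coefficient. The only possible 3-form in R^3 is dx ∧ dy ∧ dz, with coefficient
  ∂(coeff of dy∧dz)/∂x - ∂(coeff of dx∧dz)/∂y + ∂(coeff of dx∧dy)/∂z
  = ∂/∂x (-x - y) - ∂/∂y (2*y + z + 1) + ∂/∂z (3*z).
Each of these terms simplifies to sums of mixed partials that cancel in pairs. The result is 0 (by equality of mixed partials for smooth functions — Schwarz / Clairaut).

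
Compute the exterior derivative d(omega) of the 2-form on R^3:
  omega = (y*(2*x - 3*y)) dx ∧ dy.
d(omega) = 0

For a 2-form omega = sum_{i<j} g_{ij} dx_i ∧ dx_j, the exterior derivative is
  d(omega) = sum_{i<j} d(g_{ij}) ∧ dx_i ∧ dx_j = sum_{i<j, k} (∂g_{ij}/∂x_k) dx_k ∧ dx_i ∧ dx_j.
Expand each term, using dx_k ∧ dx_i ∧ dx_j = sgn(permutation) dx_{(a)} ∧ dx_{(b)} ∧ dx_{(c)} with (a < b < c) sorted:

Collecting like 3-forms: d(omega) = 0.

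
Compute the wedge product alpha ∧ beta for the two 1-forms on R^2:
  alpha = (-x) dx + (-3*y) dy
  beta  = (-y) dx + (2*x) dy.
alpha ∧ beta = (-2*x^2 - 3*y^2) dx ∧ dy

Distribute the wedge, using dx_i ∧ dx_j = -dx_j ∧ dx_i and dx_i ∧ dx_i = 0. For each pair (i, j) with i < j, the coefficient of dx_i ∧ dx_j in alpha ∧ beta is (alpha_i * beta_j - alpha_j * beta_i). Collecting: alpha ∧ beta = (-2*x^2 - 3*y^2) dx ∧ dy.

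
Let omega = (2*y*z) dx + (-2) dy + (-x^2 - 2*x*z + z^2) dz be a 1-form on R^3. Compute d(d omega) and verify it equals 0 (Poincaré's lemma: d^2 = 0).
d(d omega) = 0

Step 1: d omega = sum_{i<j} (∂f_j/∂x_i - ∂f_i/∂x_j) dx_i ∧ dx_j:
  coeff of dx ∧ dy: -2*z
  coeff of dx ∧ dz: -2*x - 2*y - 2*z
  coeff of dy ∧ dz: 0
Step 2: Apply d again to each 2-form coefficient. The only possible 3-form in R^3 is dx ∧ dy ∧ dz, with coefficient
  ∂(coeff of dy∧dz)/∂x - ∂(coeff of dx∧dz)/∂y + ∂(coeff of dx∧dy)/∂z
  = ∂/∂x (0) - ∂/∂y (-2*x - 2*y - 2*z) + ∂/∂z (-2*z).
Each of these terms simplifies to sums of mixed partials that cancel in pairs. The result is 0 (by equality of mixed partials for smooth functions — Schwarz / Clairaut).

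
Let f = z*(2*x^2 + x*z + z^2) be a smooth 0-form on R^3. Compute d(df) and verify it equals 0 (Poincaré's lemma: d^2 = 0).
d(df) = 0

Step 1: df = sum_i (∂f/∂x_i) dx_i = (z*(4*x + z)) dx + (0) dy + (2*x^2 + 2*x*z + 3*z^2) dz.
Step 2: Apply d again. Using the 1-form formula, the coefficient of dx ∧ dy in d(df) is ∂^2 f/∂x ∂y - ∂^2 f/∂y ∂x = (0) - (0) = 0 (equality of mixed partials for smooth f).
Similarly for dx ∧ dz and dy ∧ dz — all coefficients vanish. So d(df) = 0.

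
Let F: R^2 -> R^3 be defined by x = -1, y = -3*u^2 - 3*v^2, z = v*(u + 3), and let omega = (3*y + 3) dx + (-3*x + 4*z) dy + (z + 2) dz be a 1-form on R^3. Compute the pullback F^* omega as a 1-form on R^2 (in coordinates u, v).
F^* omega = (-24*u^2*v + u*v^2 - 72*u*v - 18*u + 3*v^2 + 2*v) du + (u^2*v - 24*u*v^2 + 6*u*v + 2*u - 72*v^2 - 9*v + 6) dv

Using F^*(f dg) = (f ∘ F) d(g ∘ F), substitute each coordinate x_i by F_i(u, v) in f_i, and replace dx_i by d F_i = (∂F_i/∂u) du + (∂F_i/∂v) dv.
  For the x component: f_1(F) = -9*u^2 - 9*v^2 + 3; d F_1 = (0) du + (0) dv
  For the y component: f_2(F) = 4*u*v + 12*v + 3; d F_2 = (-6*u) du + (-6*v) dv
  For the z component: f_3(F) = u*v + 3*v + 2; d F_3 = (v) du + (u + 3) dv
Combining and collecting du, dv coefficients:
  coeff of du: -24*u^2*v + u*v^2 - 72*u*v - 18*u + 3*v^2 + 2*v
  coeff of dv: u^2*v - 24*u*v^2 + 6*u*v + 2*u - 72*v^2 - 9*v + 6
F^* omega = (-24*u^2*v + u*v^2 - 72*u*v - 18*u + 3*v^2 + 2*v) du + (u^2*v - 24*u*v^2 + 6*u*v + 2*u - 72*v^2 - 9*v + 6) dv.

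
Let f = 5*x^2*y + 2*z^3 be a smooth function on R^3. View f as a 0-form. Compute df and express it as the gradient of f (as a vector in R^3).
df = (10*x*y) dx + (5*x^2) dy + (6*z^2) dz; grad f = (10*x*y, 5*x^2, 6*z^2)

For a 0-form f, d f = (∂f/∂x) dx + (∂f/∂y) dy + (∂f/∂z) dz. The components of the vector representation are exactly the entries of grad f in Cartesian coordinates:
  ∂f/∂x = 10*x*y
  ∂f/∂y = 5*x^2
  ∂f/∂z = 6*z^2.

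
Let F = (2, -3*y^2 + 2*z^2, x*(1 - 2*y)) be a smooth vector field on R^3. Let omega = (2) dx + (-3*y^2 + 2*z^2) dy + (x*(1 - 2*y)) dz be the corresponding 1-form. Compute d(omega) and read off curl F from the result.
d(omega) = (-2*x - 4*z) dy ∧ dz + (2*y - 1) dz ∧ dx + (0) dx ∧ dy; curl F = (-2*x - 4*z, 2*y - 1, 0)

d omega = sum_{i<j} (∂f_j/∂x_i - ∂f_i/∂x_j) dx_i ∧ dx_j. Under the identification (dy ∧ dz, dz ∧ dx, dx ∧ dy) ↔ (e_x, e_y, e_z), the coefficients are exactly the components of curl F. Compute:
  ∂R/∂y - ∂Q/∂z = (-2*x) - (4*z) = -2*x - 4*z
  ∂P/∂z - ∂R/∂x = (0) - (1 - 2*y) = 2*y - 1
  ∂Q/∂x - ∂P/∂y = (0) - (0) = 0.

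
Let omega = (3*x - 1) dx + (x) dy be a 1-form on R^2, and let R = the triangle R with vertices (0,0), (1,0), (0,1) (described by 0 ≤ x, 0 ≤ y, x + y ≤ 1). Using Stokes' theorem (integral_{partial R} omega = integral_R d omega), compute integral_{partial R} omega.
integral_(partial R) omega = 1/2

Stokes: integral_partial_R omega = integral_R d omega with d omega = (∂Q/∂x - ∂P/∂y) dx ∧ dy.
  ∂Q/∂x = 1
  ∂P/∂y = 0
  integrand = ∂Q/∂x - ∂P/∂y = 1.
Integrating over R: integral_0^1 integral_0^{1-x} (1) dy dx = 1/2.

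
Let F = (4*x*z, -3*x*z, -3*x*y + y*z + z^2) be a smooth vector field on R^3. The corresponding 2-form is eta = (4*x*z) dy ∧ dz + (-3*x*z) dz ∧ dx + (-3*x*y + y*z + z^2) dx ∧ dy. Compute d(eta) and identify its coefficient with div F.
d(eta) = (y + 6*z) dx ∧ dy ∧ dz; div F = y + 6*z

For a 2-form in R^3 of the form above, applying d gives a 3-form with coefficient ∂P/∂x + ∂Q/∂y + ∂R/∂z:
  ∂P/∂x = 4*z
  ∂Q/∂y = 0
  ∂R/∂z = y + 2*z
Sum = y + 6*z, which is exactly div F.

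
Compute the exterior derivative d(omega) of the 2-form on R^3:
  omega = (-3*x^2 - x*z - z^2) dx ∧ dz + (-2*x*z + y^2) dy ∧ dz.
d(omega) = (-2*z) dx ∧ dy ∧ dz

For a 2-form omega = sum_{i<j} g_{ij} dx_i ∧ dx_j, the exterior derivative is
  d(omega) = sum_{i<j} d(g_{ij}) ∧ dx_i ∧ dx_j = sum_{i<j, k} (∂g_{ij}/∂x_k) dx_k ∧ dx_i ∧ dx_j.
Expand each term, using dx_k ∧ dx_i ∧ dx_j = sgn(permutation) dx_{(a)} ∧ dx_{(b)} ∧ dx_{(c)} with (a < b < c) sorted:
  d(-2*x*z + y^2) includes (∂/∂x)(-2*x*z + y^2) dx = (-2*z) dx, which multiplied by dy ∧ dz gives (-2*z) dx ∧ dy ∧ dz
Collecting like 3-forms: d(omega) = (-2*z) dx ∧ dy ∧ dz.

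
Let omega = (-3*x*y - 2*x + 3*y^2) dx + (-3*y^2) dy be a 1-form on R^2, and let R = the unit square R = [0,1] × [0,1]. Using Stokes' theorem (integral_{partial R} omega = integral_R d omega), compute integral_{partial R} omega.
integral_(partial R) omega = -3/2

Stokes: integral_partial_R omega = integral_R d omega with d omega = (∂Q/∂x - ∂P/∂y) dx ∧ dy.
  ∂Q/∂x = 0
  ∂P/∂y = -3*x + 6*y
  integrand = ∂Q/∂x - ∂P/∂y = 3*x - 6*y.
Integrating over R: integral_0^1 integral_0^1 (3*x - 6*y) dx dy = -3/2.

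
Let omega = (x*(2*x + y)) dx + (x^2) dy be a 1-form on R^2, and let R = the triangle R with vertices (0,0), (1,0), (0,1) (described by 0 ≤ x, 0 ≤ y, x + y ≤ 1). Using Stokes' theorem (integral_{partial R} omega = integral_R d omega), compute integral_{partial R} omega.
integral_(partial R) omega = 1/6

Stokes: integral_partial_R omega = integral_R d omega with d omega = (∂Q/∂x - ∂P/∂y) dx ∧ dy.
  ∂Q/∂x = 2*x
  ∂P/∂y = x
  integrand = ∂Q/∂x - ∂P/∂y = x.
Integrating over R: integral_0^1 integral_0^{1-x} (x) dy dx = 1/6.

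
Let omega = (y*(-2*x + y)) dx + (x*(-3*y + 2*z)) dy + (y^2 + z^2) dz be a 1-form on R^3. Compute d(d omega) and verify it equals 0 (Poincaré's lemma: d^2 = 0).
d(d omega) = 0

Step 1: d omega = sum_{i<j} (∂f_j/∂x_i - ∂f_i/∂x_j) dx_i ∧ dx_j:
  coeff of dx ∧ dy: 2*x - 5*y + 2*z
  coeff of dx ∧ dz: 0
  coeff of dy ∧ dz: -2*x + 2*y
Step 2: Apply d again to each 2-form coefficient. The only possible 3-form in R^3 is dx ∧ dy ∧ dz, with coefficient
  ∂(coeff of dy∧dz)/∂x - ∂(coeff of dx∧dz)/∂y + ∂(coeff of dx∧dy)/∂z
  = ∂/∂x (-2*x + 2*y) - ∂/∂y (0) + ∂/∂z (2*x - 5*y + 2*z).
Each of these terms simplifies to sums of mixed partials that cancel in pairs. The result is 0 (by equality of mixed partials for smooth functions — Schwarz / Clairaut).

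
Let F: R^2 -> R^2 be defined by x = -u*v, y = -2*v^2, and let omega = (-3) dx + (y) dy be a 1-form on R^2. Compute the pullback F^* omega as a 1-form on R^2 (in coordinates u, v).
F^* omega = (3*v) du + (3*u + 8*v^3) dv

Using F^*(f dg) = (f ∘ F) d(g ∘ F), substitute each coordinate x_i by F_i(u, v) in f_i, and replace dx_i by d F_i = (∂F_i/∂u) du + (∂F_i/∂v) dv.
  For the x component: f_1(F) = -3; d F_1 = (-v) du + (-u) dv
  For the y component: f_2(F) = -2*v^2; d F_2 = (0) du + (-4*v) dv
Combining and collecting du, dv coefficients:
  coeff of du: 3*v
  coeff of dv: 3*u + 8*v^3
F^* omega = (3*v) du + (3*u + 8*v^3) dv.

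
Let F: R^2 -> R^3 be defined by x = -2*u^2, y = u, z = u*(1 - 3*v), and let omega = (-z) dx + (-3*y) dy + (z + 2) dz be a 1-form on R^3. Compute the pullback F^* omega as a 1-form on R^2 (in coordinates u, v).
F^* omega = (-12*u^2*v + 4*u^2 + 9*u*v^2 - 6*u*v - 2*u - 6*v + 2) du + (3*u*(3*u*v - u - 2)) dv

Using F^*(f dg) = (f ∘ F) d(g ∘ F), substitute each coordinate x_i by F_i(u, v) in f_i, and replace dx_i by d F_i = (∂F_i/∂u) du + (∂F_i/∂v) dv.
  For the x component: f_1(F) = u*(3*v - 1); d F_1 = (-4*u) du + (0) dv
  For the y component: f_2(F) = -3*u; d F_2 = (1) du + (0) dv
  For the z component: f_3(F) = -3*u*v + u + 2; d F_3 = (1 - 3*v) du + (-3*u) dv
Combining and collecting du, dv coefficients:
  coeff of du: -12*u^2*v + 4*u^2 + 9*u*v^2 - 6*u*v - 2*u - 6*v + 2
  coeff of dv: 3*u*(3*u*v - u - 2)
F^* omega = (-12*u^2*v + 4*u^2 + 9*u*v^2 - 6*u*v - 2*u - 6*v + 2) du + (3*u*(3*u*v - u - 2)) dv.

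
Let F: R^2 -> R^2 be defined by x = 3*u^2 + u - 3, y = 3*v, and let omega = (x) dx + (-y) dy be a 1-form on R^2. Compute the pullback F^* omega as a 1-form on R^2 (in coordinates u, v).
F^* omega = (18*u^3 + 9*u^2 - 17*u - 3) du + (-9*v) dv

Using F^*(f dg) = (f ∘ F) d(g ∘ F), substitute each coordinate x_i by F_i(u, v) in f_i, and replace dx_i by d F_i = (∂F_i/∂u) du + (∂F_i/∂v) dv.
  For the x component: f_1(F) = 3*u^2 + u - 3; d F_1 = (6*u + 1) du + (0) dv
  For the y component: f_2(F) = -3*v; d F_2 = (0) du + (3) dv
Combining and collecting du, dv coefficients:
  coeff of du: 18*u^3 + 9*u^2 - 17*u - 3
  coeff of dv: -9*v
F^* omega = (18*u^3 + 9*u^2 - 17*u - 3) du + (-9*v) dv.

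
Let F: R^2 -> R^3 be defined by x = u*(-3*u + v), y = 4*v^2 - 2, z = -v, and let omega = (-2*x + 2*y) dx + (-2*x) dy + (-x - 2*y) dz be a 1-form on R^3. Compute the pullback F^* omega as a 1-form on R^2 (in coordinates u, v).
F^* omega = (-36*u^3 + 18*u^2*v - 50*u*v^2 + 24*u + 8*v^3 - 4*v) du + (6*u^3 + 46*u^2*v - 3*u^2 - 8*u*v^2 + u*v - 4*u + 8*v^2 - 4) dv

Using F^*(f dg) = (f ∘ F) d(g ∘ F), substitute each coordinate x_i by F_i(u, v) in f_i, and replace dx_i by d F_i = (∂F_i/∂u) du + (∂F_i/∂v) dv.
  For the x component: f_1(F) = 6*u^2 - 2*u*v + 8*v^2 - 4; d F_1 = (-6*u + v) du + (u) dv
  For the y component: f_2(F) = 2*u*(3*u - v); d F_2 = (0) du + (8*v) dv
  For the z component: f_3(F) = 3*u^2 - u*v - 8*v^2 + 4; d F_3 = (0) du + (-1) dv
Combining and collecting du, dv coefficients:
  coeff of du: -36*u^3 + 18*u^2*v - 50*u*v^2 + 24*u + 8*v^3 - 4*v
  coeff of dv: 6*u^3 + 46*u^2*v - 3*u^2 - 8*u*v^2 + u*v - 4*u + 8*v^2 - 4
F^* omega = (-36*u^3 + 18*u^2*v - 50*u*v^2 + 24*u + 8*v^3 - 4*v) du + (6*u^3 + 46*u^2*v - 3*u^2 - 8*u*v^2 + u*v - 4*u + 8*v^2 - 4) dv.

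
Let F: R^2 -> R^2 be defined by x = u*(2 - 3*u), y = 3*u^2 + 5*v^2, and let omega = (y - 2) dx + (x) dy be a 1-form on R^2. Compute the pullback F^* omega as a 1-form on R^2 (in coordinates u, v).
F^* omega = (-36*u^3 + 18*u^2 - 30*u*v^2 + 12*u + 10*v^2 - 4) du + (10*u*v*(2 - 3*u)) dv

Using F^*(f dg) = (f ∘ F) d(g ∘ F), substitute each coordinate x_i by F_i(u, v) in f_i, and replace dx_i by d F_i = (∂F_i/∂u) du + (∂F_i/∂v) dv.
  For the x component: f_1(F) = 3*u^2 + 5*v^2 - 2; d F_1 = (2 - 6*u) du + (0) dv
  For the y component: f_2(F) = u*(2 - 3*u); d F_2 = (6*u) du + (10*v) dv
Combining and collecting du, dv coefficients:
  coeff of du: -36*u^3 + 18*u^2 - 30*u*v^2 + 12*u + 10*v^2 - 4
  coeff of dv: 10*u*v*(2 - 3*u)
F^* omega = (-36*u^3 + 18*u^2 - 30*u*v^2 + 12*u + 10*v^2 - 4) du + (10*u*v*(2 - 3*u)) dv.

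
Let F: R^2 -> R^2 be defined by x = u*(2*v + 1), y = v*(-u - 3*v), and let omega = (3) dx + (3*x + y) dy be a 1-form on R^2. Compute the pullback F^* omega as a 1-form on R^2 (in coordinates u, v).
F^* omega = (-5*u*v^2 - 3*u*v + 3*v^3 + 6*v + 3) du + (-5*u^2*v - 3*u^2 - 27*u*v^2 - 18*u*v + 6*u + 18*v^3) dv

Using F^*(f dg) = (f ∘ F) d(g ∘ F), substitute each coordinate x_i by F_i(u, v) in f_i, and replace dx_i by d F_i = (∂F_i/∂u) du + (∂F_i/∂v) dv.
  For the x component: f_1(F) = 3; d F_1 = (2*v + 1) du + (2*u) dv
  For the y component: f_2(F) = 5*u*v + 3*u - 3*v^2; d F_2 = (-v) du + (-u - 6*v) dv
Combining and collecting du, dv coefficients:
  coeff of du: -5*u*v^2 - 3*u*v + 3*v^3 + 6*v + 3
  coeff of dv: -5*u^2*v - 3*u^2 - 27*u*v^2 - 18*u*v + 6*u + 18*v^3
F^* omega = (-5*u*v^2 - 3*u*v + 3*v^3 + 6*v + 3) du + (-5*u^2*v - 3*u^2 - 27*u*v^2 - 18*u*v + 6*u + 18*v^3) dv.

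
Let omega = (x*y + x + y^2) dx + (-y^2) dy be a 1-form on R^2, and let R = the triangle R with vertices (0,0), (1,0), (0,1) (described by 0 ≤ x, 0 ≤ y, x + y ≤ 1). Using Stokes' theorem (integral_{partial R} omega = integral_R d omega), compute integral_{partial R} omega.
integral_(partial R) omega = -1/2

Stokes: integral_partial_R omega = integral_R d omega with d omega = (∂Q/∂x - ∂P/∂y) dx ∧ dy.
  ∂Q/∂x = 0
  ∂P/∂y = x + 2*y
  integrand = ∂Q/∂x - ∂P/∂y = -x - 2*y.
Integrating over R: integral_0^1 integral_0^{1-x} (-x - 2*y) dy dx = -1/2.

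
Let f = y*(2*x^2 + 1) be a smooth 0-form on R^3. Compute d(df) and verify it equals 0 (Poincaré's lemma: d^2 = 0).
d(df) = 0

Step 1: df = sum_i (∂f/∂x_i) dx_i = (4*x*y) dx + (2*x^2 + 1) dy + (0) dz.
Step 2: Apply d again. Using the 1-form formula, the coefficient of dx ∧ dy in d(df) is ∂^2 f/∂x ∂y - ∂^2 f/∂y ∂x = (4*x) - (4*x) = 0 (equality of mixed partials for smooth f).
Similarly for dx ∧ dz and dy ∧ dz — all coefficients vanish. So d(df) = 0.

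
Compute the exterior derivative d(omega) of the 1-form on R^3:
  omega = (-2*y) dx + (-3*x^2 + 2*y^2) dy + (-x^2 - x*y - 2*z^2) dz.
d(omega) = (2 - 6*x) dx ∧ dy + (-2*x - y) dx ∧ dz + (-x) dy ∧ dz

For a 1-form omega = sum_i f_i dx_i, the exterior derivative is
  d(omega) = sum_{i < j} (∂f_j/∂x_i - ∂f_i/∂x_j) dx_i ∧ dx_j.
  coefficient of dx ∧ dy: ∂f_2/∂x - ∂f_1/∂y = ∂(-3*x^2 + 2*y^2)/∂x - ∂(-2*y)/∂y = 2 - 6*x
  coefficient of dx ∧ dz: ∂f_3/∂x - ∂f_1/∂z = ∂(-x^2 - x*y - 2*z^2)/∂x - ∂(-2*y)/∂z = -2*x - y
  coefficient of dy ∧ dz: ∂f_3/∂y - ∂f_2/∂z = ∂(-x^2 - x*y - 2*z^2)/∂y - ∂(-3*x^2 + 2*y^2)/∂z = -x
Assembling: d(omega) = (2 - 6*x) dx ∧ dy + (-2*x - y) dx ∧ dz + (-x) dy ∧ dz.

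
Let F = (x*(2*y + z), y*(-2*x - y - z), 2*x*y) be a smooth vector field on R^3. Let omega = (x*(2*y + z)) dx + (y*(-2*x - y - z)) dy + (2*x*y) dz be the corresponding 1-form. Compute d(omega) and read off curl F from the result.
d(omega) = (2*x + y) dy ∧ dz + (x - 2*y) dz ∧ dx + (-2*x - 2*y) dx ∧ dy; curl F = (2*x + y, x - 2*y, -2*x - 2*y)

d omega = sum_{i<j} (∂f_j/∂x_i - ∂f_i/∂x_j) dx_i ∧ dx_j. Under the identification (dy ∧ dz, dz ∧ dx, dx ∧ dy) ↔ (e_x, e_y, e_z), the coefficients are exactly the components of curl F. Compute:
  ∂R/∂y - ∂Q/∂z = (2*x) - (-y) = 2*x + y
  ∂P/∂z - ∂R/∂x = (x) - (2*y) = x - 2*y
  ∂Q/∂x - ∂P/∂y = (-2*y) - (2*x) = -2*x - 2*y.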